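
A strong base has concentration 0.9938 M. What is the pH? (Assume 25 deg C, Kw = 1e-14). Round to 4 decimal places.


A strong base dissociates completely, so [OH-] equals the given concentration.
pOH = -log10([OH-]) = -log10(0.9938) = 0.002701
pH = 14 - pOH = 14 - 0.002701
pH = 13.997299, rounded to 4 dp:

13.9973


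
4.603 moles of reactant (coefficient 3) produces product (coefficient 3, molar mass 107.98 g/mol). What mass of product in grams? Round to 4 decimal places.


Use the coefficient ratio to convert reactant moles to product moles, then multiply by the product's molar mass.
moles_P = moles_R * (coeff_P / coeff_R) = 4.603 * (3/3) = 4.603
mass_P = moles_P * M_P = 4.603 * 107.98
mass_P = 497.03194 g, rounded to 4 dp:

497.0319 g


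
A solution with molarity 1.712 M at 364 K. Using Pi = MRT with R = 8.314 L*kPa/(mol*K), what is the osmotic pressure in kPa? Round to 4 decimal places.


Osmotic pressure (van't Hoff): Pi = M*R*T.
RT = 8.314 * 364 = 3026.296
Pi = 1.712 * 3026.296
Pi = 5181.018752 kPa, rounded to 4 dp:

5181.0188 kPa


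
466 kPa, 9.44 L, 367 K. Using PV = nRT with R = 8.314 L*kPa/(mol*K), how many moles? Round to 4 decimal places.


PV = nRT, solve for n = PV / (RT).
PV = 466 * 9.44 = 4399.04
RT = 8.314 * 367 = 3051.238
n = 4399.04 / 3051.238
n = 1.441723 mol, rounded to 4 dp:

1.4417 mol


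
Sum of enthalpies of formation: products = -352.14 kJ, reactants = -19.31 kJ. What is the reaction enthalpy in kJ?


dH_rxn = sum(dH_f products) - sum(dH_f reactants)
dH_rxn = -352.14 - (-19.31)
dH_rxn = -332.83 kJ:

-332.83 kJ


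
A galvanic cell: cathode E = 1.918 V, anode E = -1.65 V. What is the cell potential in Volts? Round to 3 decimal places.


Standard cell potential: E_cell = E_cathode - E_anode.
E_cell = 1.918 - (-1.65)
E_cell = 3.568 V, rounded to 3 dp:

3.568 V


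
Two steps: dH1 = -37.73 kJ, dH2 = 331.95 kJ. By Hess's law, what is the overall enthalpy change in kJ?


Hess's law: enthalpy is a state function, so add the step enthalpies.
dH_total = dH1 + dH2 = -37.73 + (331.95)
dH_total = 294.22 kJ:

294.22 kJ


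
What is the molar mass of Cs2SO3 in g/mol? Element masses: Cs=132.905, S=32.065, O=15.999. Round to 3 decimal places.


M = sum(count * atomic_mass) over atoms.
M = 2*132.905 + 1*32.065 + 3*15.999
M = 265.81 + 32.065 + 47.997
M = 345.872 g/mol, rounded to 3 dp:

345.872 g/mol


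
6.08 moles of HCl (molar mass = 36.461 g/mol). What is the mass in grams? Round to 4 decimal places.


mass = n * M
mass = 6.08 * 36.461
mass = 221.68288 g, rounded to 4 dp:

221.6829 g


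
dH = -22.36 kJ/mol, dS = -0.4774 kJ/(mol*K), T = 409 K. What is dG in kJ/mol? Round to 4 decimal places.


Gibbs: dG = dH - T*dS (consistent units, dS already in kJ/(mol*K)).
T*dS = 409 * -0.4774 = -195.2566
dG = -22.36 - (-195.2566)
dG = 172.8966 kJ/mol, rounded to 4 dp:

172.8966 kJ/mol


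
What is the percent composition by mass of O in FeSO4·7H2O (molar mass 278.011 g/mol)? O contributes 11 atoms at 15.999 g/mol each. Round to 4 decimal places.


pct = 100 * (n_elem * M_elem) / M_total
mass_contribution = 11 * 15.999 = 175.989 g/mol
pct = 100 * 175.989 / 278.011
pct = 63.30289089 %, rounded to 4 dp:

63.3029 %


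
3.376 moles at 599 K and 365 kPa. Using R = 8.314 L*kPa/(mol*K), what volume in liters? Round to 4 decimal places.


PV = nRT, solve for V = nRT / P.
nRT = 3.376 * 8.314 * 599 = 16812.7703
V = 16812.7703 / 365
V = 46.06238438 L, rounded to 4 dp:

46.0624 L


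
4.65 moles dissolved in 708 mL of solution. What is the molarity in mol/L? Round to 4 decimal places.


Convert volume to liters: V_L = V_mL / 1000.
V_L = 708 / 1000 = 0.708 L
M = n / V_L = 4.65 / 0.708
M = 6.56779661 mol/L, rounded to 4 dp:

6.5678 mol/L


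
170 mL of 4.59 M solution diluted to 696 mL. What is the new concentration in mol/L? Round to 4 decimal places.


Dilution: M1*V1 = M2*V2, solve for M2.
M2 = M1*V1 / V2
M2 = 4.59 * 170 / 696
M2 = 780.3 / 696
M2 = 1.12112069 mol/L, rounded to 4 dp:

1.1211 mol/L


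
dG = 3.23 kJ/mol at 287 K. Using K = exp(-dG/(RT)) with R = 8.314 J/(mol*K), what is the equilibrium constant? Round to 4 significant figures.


dG is in kJ/mol; multiply by 1000 to match R in J/(mol*K).
RT = 8.314 * 287 = 2386.118 J/mol
exponent = -dG*1000 / (RT) = -(3.23*1000) / 2386.118 = -1.35366315
K = exp(-1.35366315)
K = 0.25829236, rounded to 4 significant figures:

0.2583


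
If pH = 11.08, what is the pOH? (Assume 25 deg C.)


At 25 deg C, pH + pOH = 14.
pOH = 14 - pH = 14 - 11.08
pOH = 2.92:

2.92


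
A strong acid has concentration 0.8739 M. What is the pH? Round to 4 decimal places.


A strong acid dissociates completely, so [H+] equals the given concentration.
pH = -log10([H+]) = -log10(0.8739)
pH = 0.05853826, rounded to 4 dp:

0.0585


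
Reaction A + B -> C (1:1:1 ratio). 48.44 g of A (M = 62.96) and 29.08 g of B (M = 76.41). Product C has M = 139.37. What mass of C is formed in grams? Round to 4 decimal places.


Find moles of each reactant; the smaller value is the limiting reagent in a 1:1:1 reaction, so moles_C equals moles of the limiter.
n_A = mass_A / M_A = 48.44 / 62.96 = 0.769377 mol
n_B = mass_B / M_B = 29.08 / 76.41 = 0.380578 mol
Limiting reagent: B (smaller), n_limiting = 0.380578 mol
mass_C = n_limiting * M_C = 0.380578 * 139.37
mass_C = 53.04115586 g, rounded to 4 dp:

53.0412 g


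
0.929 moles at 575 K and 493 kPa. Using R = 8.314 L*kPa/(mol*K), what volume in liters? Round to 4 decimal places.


PV = nRT, solve for V = nRT / P.
nRT = 0.929 * 8.314 * 575 = 4441.131
V = 4441.131 / 493
V = 9.00837931 L, rounded to 4 dp:

9.0084 L


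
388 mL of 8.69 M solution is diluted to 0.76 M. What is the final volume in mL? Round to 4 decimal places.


Dilution: M1*V1 = M2*V2, solve for V2.
V2 = M1*V1 / M2
V2 = 8.69 * 388 / 0.76
V2 = 3371.72 / 0.76
V2 = 4436.47368421 mL, rounded to 4 dp:

4436.4737 mL


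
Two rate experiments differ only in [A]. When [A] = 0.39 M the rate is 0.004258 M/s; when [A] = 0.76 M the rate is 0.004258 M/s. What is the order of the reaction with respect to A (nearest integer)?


Rate is proportional to [A]^n, so rate2/rate1 = ([A]2/[A]1)^n. Take logs to solve for n.
rate2/rate1 = 0.004258 / 0.004258 = 1.0
[A]2/[A]1 = 0.76 / 0.39 = 1.9487
n = ln(1.0) / ln(1.9487) = 0.0
Nearest integer order:

0


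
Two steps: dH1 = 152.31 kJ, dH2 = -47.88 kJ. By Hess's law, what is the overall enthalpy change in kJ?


Hess's law: enthalpy is a state function, so add the step enthalpies.
dH_total = dH1 + dH2 = 152.31 + (-47.88)
dH_total = 104.43 kJ:

104.43 kJ


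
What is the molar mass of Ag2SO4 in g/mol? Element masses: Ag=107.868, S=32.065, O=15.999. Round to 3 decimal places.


M = sum(count * atomic_mass) over atoms.
M = 2*107.868 + 1*32.065 + 4*15.999
M = 215.736 + 32.065 + 63.996
M = 311.797 g/mol, rounded to 3 dp:

311.797 g/mol


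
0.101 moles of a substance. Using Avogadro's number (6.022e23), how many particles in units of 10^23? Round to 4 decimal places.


N = n * NA, then divide by 1e23 for the requested units.
N / 1e23 = n * 6.022
N / 1e23 = 0.101 * 6.022
N / 1e23 = 0.608222, rounded to 4 dp:

0.6082


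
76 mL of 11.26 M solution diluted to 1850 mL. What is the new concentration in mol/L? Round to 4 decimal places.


Dilution: M1*V1 = M2*V2, solve for M2.
M2 = M1*V1 / V2
M2 = 11.26 * 76 / 1850
M2 = 855.76 / 1850
M2 = 0.46257297 mol/L, rounded to 4 dp:

0.4626 mol/L


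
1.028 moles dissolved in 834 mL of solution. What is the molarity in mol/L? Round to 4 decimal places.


Convert volume to liters: V_L = V_mL / 1000.
V_L = 834 / 1000 = 0.834 L
M = n / V_L = 1.028 / 0.834
M = 1.23261391 mol/L, rounded to 4 dp:

1.2326 mol/L


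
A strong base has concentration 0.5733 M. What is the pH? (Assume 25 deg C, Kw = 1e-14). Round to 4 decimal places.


A strong base dissociates completely, so [OH-] equals the given concentration.
pOH = -log10([OH-]) = -log10(0.5733) = 0.241618
pH = 14 - pOH = 14 - 0.241618
pH = 13.758382, rounded to 4 dp:

13.7584


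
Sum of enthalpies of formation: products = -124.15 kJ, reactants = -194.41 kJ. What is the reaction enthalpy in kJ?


dH_rxn = sum(dH_f products) - sum(dH_f reactants)
dH_rxn = -124.15 - (-194.41)
dH_rxn = 70.26 kJ:

70.26 kJ


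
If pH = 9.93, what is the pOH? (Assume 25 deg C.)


At 25 deg C, pH + pOH = 14.
pOH = 14 - pH = 14 - 9.93
pOH = 4.07:

4.07


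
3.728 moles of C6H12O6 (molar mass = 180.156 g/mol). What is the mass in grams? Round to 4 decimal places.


mass = n * M
mass = 3.728 * 180.156
mass = 671.621568 g, rounded to 4 dp:

671.6216 g


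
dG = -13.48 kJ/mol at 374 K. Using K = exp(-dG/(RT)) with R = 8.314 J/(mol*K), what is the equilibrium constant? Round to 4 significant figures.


dG is in kJ/mol; multiply by 1000 to match R in J/(mol*K).
RT = 8.314 * 374 = 3109.436 J/mol
exponent = -dG*1000 / (RT) = -(-13.48*1000) / 3109.436 = 4.33519133
K = exp(4.33519133)
K = 76.339564, rounded to 4 significant figures:

76.34


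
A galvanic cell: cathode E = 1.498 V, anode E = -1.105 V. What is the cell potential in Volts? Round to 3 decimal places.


Standard cell potential: E_cell = E_cathode - E_anode.
E_cell = 1.498 - (-1.105)
E_cell = 2.603 V, rounded to 3 dp:

2.603 V


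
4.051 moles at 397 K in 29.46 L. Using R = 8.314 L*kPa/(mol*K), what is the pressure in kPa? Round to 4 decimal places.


PV = nRT, solve for P = nRT / V.
nRT = 4.051 * 8.314 * 397 = 13370.9656
P = 13370.9656 / 29.46
P = 453.86848608 kPa, rounded to 4 dp:

453.8685 kPa


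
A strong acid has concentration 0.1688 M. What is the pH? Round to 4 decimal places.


A strong acid dissociates completely, so [H+] equals the given concentration.
pH = -log10([H+]) = -log10(0.1688)
pH = 0.77262756, rounded to 4 dp:

0.7726


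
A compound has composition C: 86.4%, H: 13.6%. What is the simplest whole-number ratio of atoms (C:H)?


Assume 100 g of compound, divide each mass% by atomic mass to get moles, then normalize by the smallest to get a raw atom ratio.
Moles per 100 g: C: 86.4/12.011 = 7.1934, H: 13.6/1.008 = 13.4921
Raw ratio (divide by min = 7.1934): C: 1.0, H: 1.876
Multiply by 8 to clear fractions: C: 8.0 ~= 8, H: 15.005 ~= 15
Reduce by GCD to get the simplest whole-number ratio:

8:15


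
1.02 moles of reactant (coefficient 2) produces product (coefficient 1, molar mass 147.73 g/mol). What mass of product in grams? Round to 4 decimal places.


Use the coefficient ratio to convert reactant moles to product moles, then multiply by the product's molar mass.
moles_P = moles_R * (coeff_P / coeff_R) = 1.02 * (1/2) = 0.51
mass_P = moles_P * M_P = 0.51 * 147.73
mass_P = 75.3423 g, rounded to 4 dp:

75.3423 g


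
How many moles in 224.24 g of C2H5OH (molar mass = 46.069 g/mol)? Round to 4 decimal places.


n = mass / M
n = 224.24 / 46.069
n = 4.86748139 mol, rounded to 4 dp:

4.8675 mol


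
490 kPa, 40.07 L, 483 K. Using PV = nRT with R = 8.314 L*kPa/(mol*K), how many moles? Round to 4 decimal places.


PV = nRT, solve for n = PV / (RT).
PV = 490 * 40.07 = 19634.3
RT = 8.314 * 483 = 4015.662
n = 19634.3 / 4015.662
n = 4.88943044 mol, rounded to 4 dp:

4.8894 mol


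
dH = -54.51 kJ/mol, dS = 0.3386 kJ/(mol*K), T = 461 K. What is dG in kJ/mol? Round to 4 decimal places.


Gibbs: dG = dH - T*dS (consistent units, dS already in kJ/(mol*K)).
T*dS = 461 * 0.3386 = 156.0946
dG = -54.51 - (156.0946)
dG = -210.6046 kJ/mol, rounded to 4 dp:

-210.6046 kJ/mol


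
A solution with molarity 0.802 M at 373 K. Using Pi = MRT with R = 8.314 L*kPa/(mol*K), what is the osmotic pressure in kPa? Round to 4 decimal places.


Osmotic pressure (van't Hoff): Pi = M*R*T.
RT = 8.314 * 373 = 3101.122
Pi = 0.802 * 3101.122
Pi = 2487.099844 kPa, rounded to 4 dp:

2487.0998 kPa


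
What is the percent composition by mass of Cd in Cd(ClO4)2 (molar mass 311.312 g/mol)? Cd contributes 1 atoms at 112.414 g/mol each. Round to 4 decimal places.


pct = 100 * (n_elem * M_elem) / M_total
mass_contribution = 1 * 112.414 = 112.414 g/mol
pct = 100 * 112.414 / 311.312
pct = 36.10975484 %, rounded to 4 dp:

36.1098 %


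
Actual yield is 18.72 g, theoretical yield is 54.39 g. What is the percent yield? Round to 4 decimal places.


% yield = 100 * actual / theoretical
% yield = 100 * 18.72 / 54.39
% yield = 34.41809156 %, rounded to 4 dp:

34.4181 %


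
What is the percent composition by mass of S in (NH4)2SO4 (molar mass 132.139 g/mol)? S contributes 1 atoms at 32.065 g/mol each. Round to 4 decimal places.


pct = 100 * (n_elem * M_elem) / M_total
mass_contribution = 1 * 32.065 = 32.065 g/mol
pct = 100 * 32.065 / 132.139
pct = 24.26611371 %, rounded to 4 dp:

24.2661 %


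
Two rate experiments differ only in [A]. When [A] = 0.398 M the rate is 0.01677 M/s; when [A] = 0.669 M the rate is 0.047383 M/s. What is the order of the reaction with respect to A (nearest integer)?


Rate is proportional to [A]^n, so rate2/rate1 = ([A]2/[A]1)^n. Take logs to solve for n.
rate2/rate1 = 0.047383 / 0.01677 = 2.8255
[A]2/[A]1 = 0.669 / 0.398 = 1.6809
n = ln(2.8255) / ln(1.6809) = 2.0
Nearest integer order:

2


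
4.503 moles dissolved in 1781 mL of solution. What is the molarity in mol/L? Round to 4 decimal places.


Convert volume to liters: V_L = V_mL / 1000.
V_L = 1781 / 1000 = 1.781 L
M = n / V_L = 4.503 / 1.781
M = 2.52835486 mol/L, rounded to 4 dp:

2.5284 mol/L


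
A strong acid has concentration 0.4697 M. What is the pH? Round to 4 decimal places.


A strong acid dissociates completely, so [H+] equals the given concentration.
pH = -log10([H+]) = -log10(0.4697)
pH = 0.32817944, rounded to 4 dp:

0.3282


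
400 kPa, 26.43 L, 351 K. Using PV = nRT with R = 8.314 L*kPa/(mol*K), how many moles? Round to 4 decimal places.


PV = nRT, solve for n = PV / (RT).
PV = 400 * 26.43 = 10572.0
RT = 8.314 * 351 = 2918.214
n = 10572.0 / 2918.214
n = 3.62276379 mol, rounded to 4 dp:

3.6228 mol


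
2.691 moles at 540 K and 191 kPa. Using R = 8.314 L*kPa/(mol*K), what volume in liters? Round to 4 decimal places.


PV = nRT, solve for V = nRT / P.
nRT = 2.691 * 8.314 * 540 = 12081.406
V = 12081.406 / 191
V = 63.25343455 L, rounded to 4 dp:

63.2534 L


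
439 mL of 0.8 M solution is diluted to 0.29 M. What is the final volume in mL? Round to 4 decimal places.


Dilution: M1*V1 = M2*V2, solve for V2.
V2 = M1*V1 / M2
V2 = 0.8 * 439 / 0.29
V2 = 351.2 / 0.29
V2 = 1211.03448276 mL, rounded to 4 dp:

1211.0345 mL


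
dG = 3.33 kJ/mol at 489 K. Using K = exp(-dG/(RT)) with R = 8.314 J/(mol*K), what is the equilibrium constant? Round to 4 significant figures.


dG is in kJ/mol; multiply by 1000 to match R in J/(mol*K).
RT = 8.314 * 489 = 4065.546 J/mol
exponent = -dG*1000 / (RT) = -(3.33*1000) / 4065.546 = -0.81907818
K = exp(-0.81907818)
K = 0.44083784, rounded to 4 significant figures:

0.4408


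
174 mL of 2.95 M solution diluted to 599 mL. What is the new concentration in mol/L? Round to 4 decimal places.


Dilution: M1*V1 = M2*V2, solve for M2.
M2 = M1*V1 / V2
M2 = 2.95 * 174 / 599
M2 = 513.3 / 599
M2 = 0.85692821 mol/L, rounded to 4 dp:

0.8569 mol/L


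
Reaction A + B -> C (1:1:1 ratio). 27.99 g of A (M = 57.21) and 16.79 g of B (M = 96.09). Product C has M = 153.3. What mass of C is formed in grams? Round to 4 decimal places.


Find moles of each reactant; the smaller value is the limiting reagent in a 1:1:1 reaction, so moles_C equals moles of the limiter.
n_A = mass_A / M_A = 27.99 / 57.21 = 0.48925 mol
n_B = mass_B / M_B = 16.79 / 96.09 = 0.174732 mol
Limiting reagent: B (smaller), n_limiting = 0.174732 mol
mass_C = n_limiting * M_C = 0.174732 * 153.3
mass_C = 26.7864156 g, rounded to 4 dp:

26.7864 g


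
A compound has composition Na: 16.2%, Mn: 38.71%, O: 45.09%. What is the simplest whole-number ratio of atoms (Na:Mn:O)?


Assume 100 g of compound, divide each mass% by atomic mass to get moles, then normalize by the smallest to get a raw atom ratio.
Moles per 100 g: Na: 16.2/22.99 = 0.7047, Mn: 38.71/54.938 = 0.7046, O: 45.09/15.999 = 2.8183
Raw ratio (divide by min = 0.7046): Na: 1.0, Mn: 1.0, O: 4.0
Multiply by 1 to clear fractions: Na: 1.0 ~= 1, Mn: 1.0 ~= 1, O: 4.0 ~= 4
Reduce by GCD to get the simplest whole-number ratio:

1:1:4


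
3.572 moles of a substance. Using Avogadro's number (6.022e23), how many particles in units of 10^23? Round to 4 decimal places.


N = n * NA, then divide by 1e23 for the requested units.
N / 1e23 = n * 6.022
N / 1e23 = 3.572 * 6.022
N / 1e23 = 21.510584, rounded to 4 dp:

21.5106


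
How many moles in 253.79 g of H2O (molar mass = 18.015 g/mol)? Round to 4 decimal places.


n = mass / M
n = 253.79 / 18.015
n = 14.08770469 mol, rounded to 4 dp:

14.0877 mol


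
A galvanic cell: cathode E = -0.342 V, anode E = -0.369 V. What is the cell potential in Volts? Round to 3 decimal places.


Standard cell potential: E_cell = E_cathode - E_anode.
E_cell = -0.342 - (-0.369)
E_cell = 0.027 V, rounded to 3 dp:

0.027 V


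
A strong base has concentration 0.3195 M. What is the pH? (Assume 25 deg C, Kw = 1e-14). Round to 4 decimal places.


A strong base dissociates completely, so [OH-] equals the given concentration.
pOH = -log10([OH-]) = -log10(0.3195) = 0.495529
pH = 14 - pOH = 14 - 0.495529
pH = 13.504471, rounded to 4 dp:

13.5045


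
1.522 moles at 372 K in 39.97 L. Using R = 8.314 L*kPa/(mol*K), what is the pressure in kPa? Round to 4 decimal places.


PV = nRT, solve for P = nRT / V.
nRT = 1.522 * 8.314 * 372 = 4707.2538
P = 4707.2538 / 39.97
P = 117.76967225 kPa, rounded to 4 dp:

117.7697 kPa


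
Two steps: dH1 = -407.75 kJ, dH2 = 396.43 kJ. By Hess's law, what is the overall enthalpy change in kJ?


Hess's law: enthalpy is a state function, so add the step enthalpies.
dH_total = dH1 + dH2 = -407.75 + (396.43)
dH_total = -11.32 kJ:

-11.32 kJ


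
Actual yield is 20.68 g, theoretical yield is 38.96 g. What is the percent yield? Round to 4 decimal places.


% yield = 100 * actual / theoretical
% yield = 100 * 20.68 / 38.96
% yield = 53.08008214 %, rounded to 4 dp:

53.0801 %


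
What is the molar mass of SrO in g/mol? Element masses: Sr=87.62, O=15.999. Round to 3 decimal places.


M = sum(count * atomic_mass) over atoms.
M = 1*87.62 + 1*15.999
M = 87.62 + 15.999
M = 103.619 g/mol, rounded to 3 dp:

103.619 g/mol


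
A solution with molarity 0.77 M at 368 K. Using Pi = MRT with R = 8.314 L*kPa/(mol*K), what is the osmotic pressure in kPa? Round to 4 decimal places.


Osmotic pressure (van't Hoff): Pi = M*R*T.
RT = 8.314 * 368 = 3059.552
Pi = 0.77 * 3059.552
Pi = 2355.85504 kPa, rounded to 4 dp:

2355.8550 kPa


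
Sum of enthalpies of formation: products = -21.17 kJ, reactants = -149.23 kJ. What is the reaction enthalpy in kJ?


dH_rxn = sum(dH_f products) - sum(dH_f reactants)
dH_rxn = -21.17 - (-149.23)
dH_rxn = 128.06 kJ:

128.06 kJ


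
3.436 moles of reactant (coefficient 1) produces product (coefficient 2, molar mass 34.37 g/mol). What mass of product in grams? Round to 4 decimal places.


Use the coefficient ratio to convert reactant moles to product moles, then multiply by the product's molar mass.
moles_P = moles_R * (coeff_P / coeff_R) = 3.436 * (2/1) = 6.872
mass_P = moles_P * M_P = 6.872 * 34.37
mass_P = 236.19064 g, rounded to 4 dp:

236.1906 g


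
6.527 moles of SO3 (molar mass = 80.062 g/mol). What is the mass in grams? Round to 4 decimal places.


mass = n * M
mass = 6.527 * 80.062
mass = 522.564674 g, rounded to 4 dp:

522.5647 g


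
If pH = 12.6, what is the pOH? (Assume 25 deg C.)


At 25 deg C, pH + pOH = 14.
pOH = 14 - pH = 14 - 12.6
pOH = 1.4:

1.40


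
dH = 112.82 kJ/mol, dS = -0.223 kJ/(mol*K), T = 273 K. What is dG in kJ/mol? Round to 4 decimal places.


Gibbs: dG = dH - T*dS (consistent units, dS already in kJ/(mol*K)).
T*dS = 273 * -0.223 = -60.879
dG = 112.82 - (-60.879)
dG = 173.699 kJ/mol, rounded to 4 dp:

173.6990 kJ/mol


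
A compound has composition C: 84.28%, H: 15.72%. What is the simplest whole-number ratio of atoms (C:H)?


Assume 100 g of compound, divide each mass% by atomic mass to get moles, then normalize by the smallest to get a raw atom ratio.
Moles per 100 g: C: 84.28/12.011 = 7.0169, H: 15.72/1.008 = 15.5952
Raw ratio (divide by min = 7.0169): C: 1.0, H: 2.223
Multiply by 9 to clear fractions: C: 9.0 ~= 9, H: 20.003 ~= 20
Reduce by GCD to get the simplest whole-number ratio:

9:20


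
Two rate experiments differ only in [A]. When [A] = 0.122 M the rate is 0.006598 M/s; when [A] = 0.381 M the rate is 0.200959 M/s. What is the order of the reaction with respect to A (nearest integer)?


Rate is proportional to [A]^n, so rate2/rate1 = ([A]2/[A]1)^n. Take logs to solve for n.
rate2/rate1 = 0.200959 / 0.006598 = 30.4576
[A]2/[A]1 = 0.381 / 0.122 = 3.123
n = ln(30.4576) / ln(3.123) = 3.0
Nearest integer order:

3


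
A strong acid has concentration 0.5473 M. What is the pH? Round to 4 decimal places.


A strong acid dissociates completely, so [H+] equals the given concentration.
pH = -log10([H+]) = -log10(0.5473)
pH = 0.26177455, rounded to 4 dp:

0.2618


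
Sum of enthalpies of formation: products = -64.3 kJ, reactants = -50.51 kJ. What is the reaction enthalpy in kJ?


dH_rxn = sum(dH_f products) - sum(dH_f reactants)
dH_rxn = -64.3 - (-50.51)
dH_rxn = -13.79 kJ:

-13.79 kJ


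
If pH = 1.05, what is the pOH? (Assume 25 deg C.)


At 25 deg C, pH + pOH = 14.
pOH = 14 - pH = 14 - 1.05
pOH = 12.95:

12.95


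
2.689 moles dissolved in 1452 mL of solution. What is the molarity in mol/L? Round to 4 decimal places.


Convert volume to liters: V_L = V_mL / 1000.
V_L = 1452 / 1000 = 1.452 L
M = n / V_L = 2.689 / 1.452
M = 1.85192837 mol/L, rounded to 4 dp:

1.8519 mol/L


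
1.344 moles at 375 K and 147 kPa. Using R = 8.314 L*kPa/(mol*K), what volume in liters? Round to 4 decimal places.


PV = nRT, solve for V = nRT / P.
nRT = 1.344 * 8.314 * 375 = 4190.256
V = 4190.256 / 147
V = 28.50514286 L, rounded to 4 dp:

28.5051 L


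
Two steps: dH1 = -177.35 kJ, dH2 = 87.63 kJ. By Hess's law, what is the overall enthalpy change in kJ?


Hess's law: enthalpy is a state function, so add the step enthalpies.
dH_total = dH1 + dH2 = -177.35 + (87.63)
dH_total = -89.72 kJ:

-89.72 kJ


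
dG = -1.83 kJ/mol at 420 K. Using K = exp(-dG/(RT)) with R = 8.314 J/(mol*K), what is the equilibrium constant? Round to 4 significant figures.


dG is in kJ/mol; multiply by 1000 to match R in J/(mol*K).
RT = 8.314 * 420 = 3491.88 J/mol
exponent = -dG*1000 / (RT) = -(-1.83*1000) / 3491.88 = 0.52407299
K = exp(0.52407299)
K = 1.6888925, rounded to 4 significant figures:

1.689


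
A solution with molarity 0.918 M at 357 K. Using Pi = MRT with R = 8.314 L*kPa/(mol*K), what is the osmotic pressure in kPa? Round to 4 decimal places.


Osmotic pressure (van't Hoff): Pi = M*R*T.
RT = 8.314 * 357 = 2968.098
Pi = 0.918 * 2968.098
Pi = 2724.713964 kPa, rounded to 4 dp:

2724.7140 kPa


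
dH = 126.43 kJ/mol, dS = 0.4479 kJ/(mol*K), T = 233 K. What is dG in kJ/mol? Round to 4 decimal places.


Gibbs: dG = dH - T*dS (consistent units, dS already in kJ/(mol*K)).
T*dS = 233 * 0.4479 = 104.3607
dG = 126.43 - (104.3607)
dG = 22.0693 kJ/mol, rounded to 4 dp:

22.0693 kJ/mol


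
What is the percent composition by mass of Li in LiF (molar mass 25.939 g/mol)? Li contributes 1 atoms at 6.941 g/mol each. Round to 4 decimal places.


pct = 100 * (n_elem * M_elem) / M_total
mass_contribution = 1 * 6.941 = 6.941 g/mol
pct = 100 * 6.941 / 25.939
pct = 26.75893442 %, rounded to 4 dp:

26.7589 %


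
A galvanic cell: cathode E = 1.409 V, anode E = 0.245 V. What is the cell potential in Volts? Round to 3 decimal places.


Standard cell potential: E_cell = E_cathode - E_anode.
E_cell = 1.409 - (0.245)
E_cell = 1.164 V, rounded to 3 dp:

1.164 V


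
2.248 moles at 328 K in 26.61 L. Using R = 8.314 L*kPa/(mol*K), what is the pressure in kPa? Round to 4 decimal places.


PV = nRT, solve for P = nRT / V.
nRT = 2.248 * 8.314 * 328 = 6130.278
P = 6130.278 / 26.61
P = 230.37497182 kPa, rounded to 4 dp:

230.3750 kPa


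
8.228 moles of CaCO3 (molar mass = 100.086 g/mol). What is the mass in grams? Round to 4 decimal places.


mass = n * M
mass = 8.228 * 100.086
mass = 823.507608 g, rounded to 4 dp:

823.5076 g


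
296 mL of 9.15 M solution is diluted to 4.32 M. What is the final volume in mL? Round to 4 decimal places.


Dilution: M1*V1 = M2*V2, solve for V2.
V2 = M1*V1 / M2
V2 = 9.15 * 296 / 4.32
V2 = 2708.4 / 4.32
V2 = 626.94444444 mL, rounded to 4 dp:

626.9444 mL


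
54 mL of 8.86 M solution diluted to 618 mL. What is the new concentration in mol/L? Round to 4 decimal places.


Dilution: M1*V1 = M2*V2, solve for M2.
M2 = M1*V1 / V2
M2 = 8.86 * 54 / 618
M2 = 478.44 / 618
M2 = 0.77417476 mol/L, rounded to 4 dp:

0.7742 mol/L


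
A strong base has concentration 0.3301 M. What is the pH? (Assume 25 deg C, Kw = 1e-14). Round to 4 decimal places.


A strong base dissociates completely, so [OH-] equals the given concentration.
pOH = -log10([OH-]) = -log10(0.3301) = 0.481354
pH = 14 - pOH = 14 - 0.481354
pH = 13.518646, rounded to 4 dp:

13.5186


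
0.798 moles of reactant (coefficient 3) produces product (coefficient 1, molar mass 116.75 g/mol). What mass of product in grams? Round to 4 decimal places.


Use the coefficient ratio to convert reactant moles to product moles, then multiply by the product's molar mass.
moles_P = moles_R * (coeff_P / coeff_R) = 0.798 * (1/3) = 0.266
mass_P = moles_P * M_P = 0.266 * 116.75
mass_P = 31.0555 g, rounded to 4 dp:

31.0555 g


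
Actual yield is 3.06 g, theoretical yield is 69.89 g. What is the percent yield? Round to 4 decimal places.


% yield = 100 * actual / theoretical
% yield = 100 * 3.06 / 69.89
% yield = 4.37830877 %, rounded to 4 dp:

4.3783 %


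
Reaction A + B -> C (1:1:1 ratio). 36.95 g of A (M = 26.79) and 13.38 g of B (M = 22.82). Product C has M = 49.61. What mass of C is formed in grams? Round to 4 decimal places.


Find moles of each reactant; the smaller value is the limiting reagent in a 1:1:1 reaction, so moles_C equals moles of the limiter.
n_A = mass_A / M_A = 36.95 / 26.79 = 1.379246 mol
n_B = mass_B / M_B = 13.38 / 22.82 = 0.586328 mol
Limiting reagent: B (smaller), n_limiting = 0.586328 mol
mass_C = n_limiting * M_C = 0.586328 * 49.61
mass_C = 29.08773208 g, rounded to 4 dp:

29.0877 g


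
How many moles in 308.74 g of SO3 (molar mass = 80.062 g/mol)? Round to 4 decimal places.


n = mass / M
n = 308.74 / 80.062
n = 3.8562614 mol, rounded to 4 dp:

3.8563 mol


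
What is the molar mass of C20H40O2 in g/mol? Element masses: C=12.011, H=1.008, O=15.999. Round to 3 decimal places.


M = sum(count * atomic_mass) over atoms.
M = 20*12.011 + 40*1.008 + 2*15.999
M = 240.22 + 40.32 + 31.998
M = 312.538 g/mol, rounded to 3 dp:

312.538 g/mol


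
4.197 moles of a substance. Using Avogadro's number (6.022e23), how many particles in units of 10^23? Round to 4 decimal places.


N = n * NA, then divide by 1e23 for the requested units.
N / 1e23 = n * 6.022
N / 1e23 = 4.197 * 6.022
N / 1e23 = 25.274334, rounded to 4 dp:

25.2743


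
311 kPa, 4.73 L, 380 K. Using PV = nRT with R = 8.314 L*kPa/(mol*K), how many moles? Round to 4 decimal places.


PV = nRT, solve for n = PV / (RT).
PV = 311 * 4.73 = 1471.03
RT = 8.314 * 380 = 3159.32
n = 1471.03 / 3159.32
n = 0.46561602 mol, rounded to 4 dp:

0.4656 mol


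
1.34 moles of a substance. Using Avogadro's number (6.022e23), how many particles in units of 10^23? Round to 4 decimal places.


N = n * NA, then divide by 1e23 for the requested units.
N / 1e23 = n * 6.022
N / 1e23 = 1.34 * 6.022
N / 1e23 = 8.06948, rounded to 4 dp:

8.0695


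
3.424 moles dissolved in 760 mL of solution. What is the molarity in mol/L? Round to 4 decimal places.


Convert volume to liters: V_L = V_mL / 1000.
V_L = 760 / 1000 = 0.76 L
M = n / V_L = 3.424 / 0.76
M = 4.50526316 mol/L, rounded to 4 dp:

4.5053 mol/L


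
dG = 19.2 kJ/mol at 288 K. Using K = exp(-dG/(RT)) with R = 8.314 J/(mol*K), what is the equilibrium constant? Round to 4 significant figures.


dG is in kJ/mol; multiply by 1000 to match R in J/(mol*K).
RT = 8.314 * 288 = 2394.432 J/mol
exponent = -dG*1000 / (RT) = -(19.2*1000) / 2394.432 = -8.01860316
K = exp(-8.01860316)
K = 0.00032927965, rounded to 4 significant figures:

0.0003293


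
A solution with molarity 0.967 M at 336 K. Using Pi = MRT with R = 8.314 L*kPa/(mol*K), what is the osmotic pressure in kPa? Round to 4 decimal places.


Osmotic pressure (van't Hoff): Pi = M*R*T.
RT = 8.314 * 336 = 2793.504
Pi = 0.967 * 2793.504
Pi = 2701.318368 kPa, rounded to 4 dp:

2701.3184 kPa


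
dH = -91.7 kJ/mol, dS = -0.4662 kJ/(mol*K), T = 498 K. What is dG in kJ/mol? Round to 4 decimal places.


Gibbs: dG = dH - T*dS (consistent units, dS already in kJ/(mol*K)).
T*dS = 498 * -0.4662 = -232.1676
dG = -91.7 - (-232.1676)
dG = 140.4676 kJ/mol, rounded to 4 dp:

140.4676 kJ/mol


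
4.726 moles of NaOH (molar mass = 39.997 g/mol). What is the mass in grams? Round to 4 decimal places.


mass = n * M
mass = 4.726 * 39.997
mass = 189.025822 g, rounded to 4 dp:

189.0258 g


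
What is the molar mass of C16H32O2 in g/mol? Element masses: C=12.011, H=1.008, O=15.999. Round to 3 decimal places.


M = sum(count * atomic_mass) over atoms.
M = 16*12.011 + 32*1.008 + 2*15.999
M = 192.176 + 32.256 + 31.998
M = 256.43 g/mol, rounded to 3 dp:

256.430 g/mol


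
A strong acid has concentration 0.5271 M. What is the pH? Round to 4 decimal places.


A strong acid dissociates completely, so [H+] equals the given concentration.
pH = -log10([H+]) = -log10(0.5271)
pH = 0.27810698, rounded to 4 dp:

0.2781


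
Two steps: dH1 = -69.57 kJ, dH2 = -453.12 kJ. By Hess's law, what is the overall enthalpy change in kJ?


Hess's law: enthalpy is a state function, so add the step enthalpies.
dH_total = dH1 + dH2 = -69.57 + (-453.12)
dH_total = -522.69 kJ:

-522.69 kJ


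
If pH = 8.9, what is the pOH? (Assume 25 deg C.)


At 25 deg C, pH + pOH = 14.
pOH = 14 - pH = 14 - 8.9
pOH = 5.1:

5.10


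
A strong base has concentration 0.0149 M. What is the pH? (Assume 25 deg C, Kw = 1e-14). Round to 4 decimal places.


A strong base dissociates completely, so [OH-] equals the given concentration.
pOH = -log10([OH-]) = -log10(0.0149) = 1.826814
pH = 14 - pOH = 14 - 1.826814
pH = 12.173186, rounded to 4 dp:

12.1732


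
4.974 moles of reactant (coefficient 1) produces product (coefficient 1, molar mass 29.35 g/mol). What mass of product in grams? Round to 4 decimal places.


Use the coefficient ratio to convert reactant moles to product moles, then multiply by the product's molar mass.
moles_P = moles_R * (coeff_P / coeff_R) = 4.974 * (1/1) = 4.974
mass_P = moles_P * M_P = 4.974 * 29.35
mass_P = 145.9869 g, rounded to 4 dp:

145.9869 g


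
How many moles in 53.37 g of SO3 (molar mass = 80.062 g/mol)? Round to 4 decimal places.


n = mass / M
n = 53.37 / 80.062
n = 0.66660838 mol, rounded to 4 dp:

0.6666 mol


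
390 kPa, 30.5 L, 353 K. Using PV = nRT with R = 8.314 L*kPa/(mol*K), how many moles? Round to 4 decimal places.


PV = nRT, solve for n = PV / (RT).
PV = 390 * 30.5 = 11895.0
RT = 8.314 * 353 = 2934.842
n = 11895.0 / 2934.842
n = 4.05302909 mol, rounded to 4 dp:

4.0530 mol


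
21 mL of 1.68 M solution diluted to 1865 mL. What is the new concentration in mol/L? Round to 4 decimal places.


Dilution: M1*V1 = M2*V2, solve for M2.
M2 = M1*V1 / V2
M2 = 1.68 * 21 / 1865
M2 = 35.28 / 1865
M2 = 0.01891689 mol/L, rounded to 4 dp:

0.0189 mol/L


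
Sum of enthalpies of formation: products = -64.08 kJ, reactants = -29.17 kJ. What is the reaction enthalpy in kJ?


dH_rxn = sum(dH_f products) - sum(dH_f reactants)
dH_rxn = -64.08 - (-29.17)
dH_rxn = -34.91 kJ:

-34.91 kJ


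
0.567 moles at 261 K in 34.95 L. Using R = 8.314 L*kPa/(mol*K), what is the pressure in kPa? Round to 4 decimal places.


PV = nRT, solve for P = nRT / V.
nRT = 0.567 * 8.314 * 261 = 1230.3639
P = 1230.3639 / 34.95
P = 35.20354506 kPa, rounded to 4 dp:

35.2035 kPa


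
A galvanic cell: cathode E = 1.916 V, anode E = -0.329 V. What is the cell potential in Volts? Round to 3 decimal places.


Standard cell potential: E_cell = E_cathode - E_anode.
E_cell = 1.916 - (-0.329)
E_cell = 2.245 V, rounded to 3 dp:

2.245 V


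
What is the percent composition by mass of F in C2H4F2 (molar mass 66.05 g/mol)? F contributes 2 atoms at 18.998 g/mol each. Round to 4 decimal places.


pct = 100 * (n_elem * M_elem) / M_total
mass_contribution = 2 * 18.998 = 37.996 g/mol
pct = 100 * 37.996 / 66.05
pct = 57.52611658 %, rounded to 4 dp:

57.5261 %


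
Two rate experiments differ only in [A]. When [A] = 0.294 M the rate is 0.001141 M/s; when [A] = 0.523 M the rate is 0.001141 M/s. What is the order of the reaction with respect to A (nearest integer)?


Rate is proportional to [A]^n, so rate2/rate1 = ([A]2/[A]1)^n. Take logs to solve for n.
rate2/rate1 = 0.001141 / 0.001141 = 1.0
[A]2/[A]1 = 0.523 / 0.294 = 1.7789
n = ln(1.0) / ln(1.7789) = 0.0
Nearest integer order:

0


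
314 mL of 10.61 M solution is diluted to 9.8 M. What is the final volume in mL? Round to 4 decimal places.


Dilution: M1*V1 = M2*V2, solve for V2.
V2 = M1*V1 / M2
V2 = 10.61 * 314 / 9.8
V2 = 3331.54 / 9.8
V2 = 339.95306122 mL, rounded to 4 dp:

339.9531 mL


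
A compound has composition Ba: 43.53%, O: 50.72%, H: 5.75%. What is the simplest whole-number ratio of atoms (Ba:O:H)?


Assume 100 g of compound, divide each mass% by atomic mass to get moles, then normalize by the smallest to get a raw atom ratio.
Moles per 100 g: Ba: 43.53/137.327 = 0.317, O: 50.72/15.999 = 3.1702, H: 5.75/1.008 = 5.7044
Raw ratio (divide by min = 0.317): Ba: 1.0, O: 10.001, H: 17.996
Multiply by 1 to clear fractions: Ba: 1.0 ~= 1, O: 10.001 ~= 10, H: 17.996 ~= 18
Reduce by GCD to get the simplest whole-number ratio:

1:10:18


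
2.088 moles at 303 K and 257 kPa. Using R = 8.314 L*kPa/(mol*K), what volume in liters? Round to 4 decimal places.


PV = nRT, solve for V = nRT / P.
nRT = 2.088 * 8.314 * 303 = 5259.9685
V = 5259.9685 / 257
V = 20.4668035 L, rounded to 4 dp:

20.4668 L


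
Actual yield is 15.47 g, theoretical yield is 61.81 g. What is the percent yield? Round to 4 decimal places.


% yield = 100 * actual / theoretical
% yield = 100 * 15.47 / 61.81
% yield = 25.02831257 %, rounded to 4 dp:

25.0283 %


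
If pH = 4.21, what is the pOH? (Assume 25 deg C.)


At 25 deg C, pH + pOH = 14.
pOH = 14 - pH = 14 - 4.21
pOH = 9.79:

9.79


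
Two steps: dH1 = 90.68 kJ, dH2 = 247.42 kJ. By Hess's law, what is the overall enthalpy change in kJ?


Hess's law: enthalpy is a state function, so add the step enthalpies.
dH_total = dH1 + dH2 = 90.68 + (247.42)
dH_total = 338.1 kJ:

338.10 kJ


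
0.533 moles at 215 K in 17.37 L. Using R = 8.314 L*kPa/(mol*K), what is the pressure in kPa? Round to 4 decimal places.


PV = nRT, solve for P = nRT / V.
nRT = 0.533 * 8.314 * 215 = 952.7428
P = 952.7428 / 17.37
P = 54.84990213 kPa, rounded to 4 dp:

54.8499 kPa


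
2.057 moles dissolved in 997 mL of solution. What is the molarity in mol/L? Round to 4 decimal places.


Convert volume to liters: V_L = V_mL / 1000.
V_L = 997 / 1000 = 0.997 L
M = n / V_L = 2.057 / 0.997
M = 2.06318957 mol/L, rounded to 4 dp:

2.0632 mol/L


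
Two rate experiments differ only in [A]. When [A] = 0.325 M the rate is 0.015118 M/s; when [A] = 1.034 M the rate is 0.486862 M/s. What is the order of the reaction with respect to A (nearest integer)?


Rate is proportional to [A]^n, so rate2/rate1 = ([A]2/[A]1)^n. Take logs to solve for n.
rate2/rate1 = 0.486862 / 0.015118 = 32.2041
[A]2/[A]1 = 1.034 / 0.325 = 3.1815
n = ln(32.2041) / ln(3.1815) = 3.0
Nearest integer order:

3


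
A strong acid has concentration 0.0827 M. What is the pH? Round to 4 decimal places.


A strong acid dissociates completely, so [H+] equals the given concentration.
pH = -log10([H+]) = -log10(0.0827)
pH = 1.08249449, rounded to 4 dp:

1.0825


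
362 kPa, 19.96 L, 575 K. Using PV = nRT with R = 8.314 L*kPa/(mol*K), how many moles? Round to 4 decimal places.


PV = nRT, solve for n = PV / (RT).
PV = 362 * 19.96 = 7225.52
RT = 8.314 * 575 = 4780.55
n = 7225.52 / 4780.55
n = 1.51144115 mol, rounded to 4 dp:

1.5114 mol


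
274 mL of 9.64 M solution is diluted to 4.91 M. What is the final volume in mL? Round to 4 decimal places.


Dilution: M1*V1 = M2*V2, solve for V2.
V2 = M1*V1 / M2
V2 = 9.64 * 274 / 4.91
V2 = 2641.36 / 4.91
V2 = 537.95519348 mL, rounded to 4 dp:

537.9552 mL


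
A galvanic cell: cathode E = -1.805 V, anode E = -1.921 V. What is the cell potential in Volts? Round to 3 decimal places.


Standard cell potential: E_cell = E_cathode - E_anode.
E_cell = -1.805 - (-1.921)
E_cell = 0.116 V, rounded to 3 dp:

0.116 V


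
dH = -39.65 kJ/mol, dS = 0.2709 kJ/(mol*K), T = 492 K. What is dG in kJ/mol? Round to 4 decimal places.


Gibbs: dG = dH - T*dS (consistent units, dS already in kJ/(mol*K)).
T*dS = 492 * 0.2709 = 133.2828
dG = -39.65 - (133.2828)
dG = -172.9328 kJ/mol, rounded to 4 dp:

-172.9328 kJ/mol


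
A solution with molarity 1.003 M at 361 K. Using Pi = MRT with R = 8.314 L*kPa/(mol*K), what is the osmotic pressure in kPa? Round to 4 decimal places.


Osmotic pressure (van't Hoff): Pi = M*R*T.
RT = 8.314 * 361 = 3001.354
Pi = 1.003 * 3001.354
Pi = 3010.358062 kPa, rounded to 4 dp:

3010.3581 kPa


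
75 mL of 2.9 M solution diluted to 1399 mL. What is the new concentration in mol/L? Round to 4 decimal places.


Dilution: M1*V1 = M2*V2, solve for M2.
M2 = M1*V1 / V2
M2 = 2.9 * 75 / 1399
M2 = 217.5 / 1399
M2 = 0.15546819 mol/L, rounded to 4 dp:

0.1555 mol/L


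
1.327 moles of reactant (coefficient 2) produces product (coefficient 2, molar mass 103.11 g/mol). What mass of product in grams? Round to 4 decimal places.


Use the coefficient ratio to convert reactant moles to product moles, then multiply by the product's molar mass.
moles_P = moles_R * (coeff_P / coeff_R) = 1.327 * (2/2) = 1.327
mass_P = moles_P * M_P = 1.327 * 103.11
mass_P = 136.82697 g, rounded to 4 dp:

136.8270 g


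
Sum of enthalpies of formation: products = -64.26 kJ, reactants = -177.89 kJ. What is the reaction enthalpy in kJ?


dH_rxn = sum(dH_f products) - sum(dH_f reactants)
dH_rxn = -64.26 - (-177.89)
dH_rxn = 113.63 kJ:

113.63 kJ


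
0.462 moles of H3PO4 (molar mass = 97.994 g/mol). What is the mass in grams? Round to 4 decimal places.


mass = n * M
mass = 0.462 * 97.994
mass = 45.273228 g, rounded to 4 dp:

45.2732 g


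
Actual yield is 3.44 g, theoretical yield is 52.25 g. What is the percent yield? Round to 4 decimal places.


% yield = 100 * actual / theoretical
% yield = 100 * 3.44 / 52.25
% yield = 6.58373206 %, rounded to 4 dp:

6.5837 %


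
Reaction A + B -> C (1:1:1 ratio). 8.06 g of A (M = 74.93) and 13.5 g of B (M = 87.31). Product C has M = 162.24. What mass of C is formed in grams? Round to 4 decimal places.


Find moles of each reactant; the smaller value is the limiting reagent in a 1:1:1 reaction, so moles_C equals moles of the limiter.
n_A = mass_A / M_A = 8.06 / 74.93 = 0.107567 mol
n_B = mass_B / M_B = 13.5 / 87.31 = 0.154621 mol
Limiting reagent: A (smaller), n_limiting = 0.107567 mol
mass_C = n_limiting * M_C = 0.107567 * 162.24
mass_C = 17.45167008 g, rounded to 4 dp:

17.4517 g


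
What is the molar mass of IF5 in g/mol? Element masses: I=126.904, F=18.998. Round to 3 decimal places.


M = sum(count * atomic_mass) over atoms.
M = 1*126.904 + 5*18.998
M = 126.904 + 94.99
M = 221.894 g/mol, rounded to 3 dp:

221.894 g/mol


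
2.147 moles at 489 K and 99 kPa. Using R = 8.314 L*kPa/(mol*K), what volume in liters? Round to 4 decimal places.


PV = nRT, solve for V = nRT / P.
nRT = 2.147 * 8.314 * 489 = 8728.7273
V = 8728.7273 / 99
V = 88.16896263 L, rounded to 4 dp:

88.1690 L
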